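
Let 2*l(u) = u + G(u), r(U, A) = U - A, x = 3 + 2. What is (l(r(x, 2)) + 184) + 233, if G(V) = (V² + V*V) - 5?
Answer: 425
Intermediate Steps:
x = 5
G(V) = -5 + 2*V² (G(V) = (V² + V²) - 5 = 2*V² - 5 = -5 + 2*V²)
l(u) = -5/2 + u² + u/2 (l(u) = (u + (-5 + 2*u²))/2 = (-5 + u + 2*u²)/2 = -5/2 + u² + u/2)
(l(r(x, 2)) + 184) + 233 = ((-5/2 + (5 - 1*2)² + (5 - 1*2)/2) + 184) + 233 = ((-5/2 + (5 - 2)² + (5 - 2)/2) + 184) + 233 = ((-5/2 + 3² + (½)*3) + 184) + 233 = ((-5/2 + 9 + 3/2) + 184) + 233 = (8 + 184) + 233 = 192 + 233 = 425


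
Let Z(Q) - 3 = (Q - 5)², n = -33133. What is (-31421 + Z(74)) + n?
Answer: -59790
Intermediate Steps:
Z(Q) = 3 + (-5 + Q)² (Z(Q) = 3 + (Q - 5)² = 3 + (-5 + Q)²)
(-31421 + Z(74)) + n = (-31421 + (3 + (-5 + 74)²)) - 33133 = (-31421 + (3 + 69²)) - 33133 = (-31421 + (3 + 4761)) - 33133 = (-31421 + 4764) - 33133 = -26657 - 33133 = -59790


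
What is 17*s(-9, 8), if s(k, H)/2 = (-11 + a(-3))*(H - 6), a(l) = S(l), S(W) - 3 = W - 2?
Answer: -884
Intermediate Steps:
S(W) = 1 + W (S(W) = 3 + (W - 2) = 3 + (-2 + W) = 1 + W)
a(l) = 1 + l
s(k, H) = 156 - 26*H (s(k, H) = 2*((-11 + (1 - 3))*(H - 6)) = 2*((-11 - 2)*(-6 + H)) = 2*(-13*(-6 + H)) = 2*(78 - 13*H) = 156 - 26*H)
17*s(-9, 8) = 17*(156 - 26*8) = 17*(156 - 208) = 17*(-52) = -884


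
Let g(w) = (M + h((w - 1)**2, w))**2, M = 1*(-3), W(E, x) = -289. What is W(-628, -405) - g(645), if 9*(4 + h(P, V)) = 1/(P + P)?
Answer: -18836715458594881/55729927701504 ≈ -338.00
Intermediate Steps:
M = -3
h(P, V) = -4 + 1/(18*P) (h(P, V) = -4 + 1/(9*(P + P)) = -4 + 1/(9*((2*P))) = -4 + (1/(2*P))/9 = -4 + 1/(18*P))
g(w) = (-7 + 1/(18*(-1 + w)**2))**2 (g(w) = (-3 + (-4 + 1/(18*((w - 1)**2))))**2 = (-3 + (-4 + 1/(18*((-1 + w)**2))))**2 = (-3 + (-4 + 1/(18*(-1 + w)**2)))**2 = (-7 + 1/(18*(-1 + w)**2))**2)
W(-628, -405) - g(645) = -289 - (-1 + 126*(-1 + 645)**2)**2/(324*(-1 + 645)**4) = -289 - (-1 + 126*644**2)**2/(324*644**4) = -289 - (-1 + 126*414736)**2/(324*172005949696) = -289 - (-1 + 52256736)**2/(324*172005949696) = -289 - 52256735**2/(324*172005949696) = -289 - 2730766352860225/(324*172005949696) = -289 - 1*2730766352860225/55729927701504 = -289 - 2730766352860225/55729927701504 = -18836715458594881/55729927701504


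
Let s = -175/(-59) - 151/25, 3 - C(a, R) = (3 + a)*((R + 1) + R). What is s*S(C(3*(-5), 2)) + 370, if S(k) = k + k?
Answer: -25534/1475 ≈ -17.311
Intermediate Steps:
C(a, R) = 3 - (1 + 2*R)*(3 + a) (C(a, R) = 3 - (3 + a)*((R + 1) + R) = 3 - (3 + a)*((1 + R) + R) = 3 - (3 + a)*(1 + 2*R) = 3 - (1 + 2*R)*(3 + a))
s = -4534/1475 (s = -175*(-1/59) - 151*1/25 = 175/59 - 151/25 = -4534/1475 ≈ -3.0739)
S(k) = 2*k
s*S(C(3*(-5), 2)) + 370 = -9068*(-3*(-5) - 6*2 - 2*2*3*(-5))/1475 + 370 = -9068*(-1*(-15) - 12 - 2*2*(-15))/1475 + 370 = -9068*(15 - 12 + 60)/1475 + 370 = -9068*63/1475 + 370 = -4534/1475*126 + 370 = -571284/1475 + 370 = -25534/1475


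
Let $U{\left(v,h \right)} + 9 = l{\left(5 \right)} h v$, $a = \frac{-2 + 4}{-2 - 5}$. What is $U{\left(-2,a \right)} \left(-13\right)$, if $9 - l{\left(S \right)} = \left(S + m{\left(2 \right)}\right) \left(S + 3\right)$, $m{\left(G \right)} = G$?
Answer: $\frac{3263}{7} \approx 466.14$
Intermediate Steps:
$l{\left(S \right)} = 9 - \left(2 + S\right) \left(3 + S\right)$ ($l{\left(S \right)} = 9 - \left(S + 2\right) \left(S + 3\right) = 9 - \left(2 + S\right) \left(3 + S\right)$)
$a = - \frac{2}{7}$ ($a = \frac{2}{-7} = 2 \left(- \frac{1}{7}\right) = - \frac{2}{7} \approx -0.28571$)
$U{\left(v,h \right)} = -9 - 47 h v$ ($U{\left(v,h \right)} = -9 + \left(3 - 5^{2} - 25\right) h v = -9 + \left(3 - 25 - 25\right) h v = -9 + - 47 h v = -9 - 47 h v$)
$U{\left(-2,a \right)} \left(-13\right) = \left(-9 - \left(- \frac{94}{7}\right) \left(-2\right)\right) \left(-13\right) = \left(-9 - \frac{188}{7}\right) \left(-13\right) = \left(- \frac{251}{7}\right) \left(-13\right) = \frac{3263}{7}$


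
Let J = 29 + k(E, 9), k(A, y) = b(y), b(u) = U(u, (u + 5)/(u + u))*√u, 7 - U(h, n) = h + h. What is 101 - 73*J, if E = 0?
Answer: 393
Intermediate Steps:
U(h, n) = 7 - 2*h (U(h, n) = 7 - (h + h) = 7 - 2*h)
b(u) = √u*(7 - 2*u) (b(u) = (7 - 2*u)*√u = √u*(7 - 2*u))
k(A, y) = √y*(7 - 2*y)
J = -4 (J = 29 + √9*(7 - 2*9) = 29 + 3*(7 - 18) = 29 + 3*(-11) = 29 - 33 = -4)
101 - 73*J = 101 - 73*(-4) = 101 + 292 = 393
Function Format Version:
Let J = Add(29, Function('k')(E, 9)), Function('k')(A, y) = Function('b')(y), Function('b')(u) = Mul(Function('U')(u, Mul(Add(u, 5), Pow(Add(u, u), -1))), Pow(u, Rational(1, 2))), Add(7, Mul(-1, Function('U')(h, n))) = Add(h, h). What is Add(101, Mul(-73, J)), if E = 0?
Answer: 393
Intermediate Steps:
Function('U')(h, n) = Add(7, Mul(-2, h)) (Function('U')(h, n) = Add(7, Mul(-1, Add(h, h))) = Add(7, Mul(-1, Mul(2, h))) = Add(7, Mul(-2, h)))
Function('b')(u) = Mul(Pow(u, Rational(1, 2)), Add(7, Mul(-2, u))) (Function('b')(u) = Mul(Add(7, Mul(-2, u)), Pow(u, Rational(1, 2))) = Mul(Pow(u, Rational(1, 2)), Add(7, Mul(-2, u))))
Function('k')(A, y) = Mul(Pow(y, Rational(1, 2)), Add(7, Mul(-2, y)))
J = -4 (J = Add(29, Mul(Pow(9, Rational(1, 2)), Add(7, Mul(-2, 9)))) = Add(29, Mul(3, Add(7, -18))) = Add(29, Mul(3, -11)) = Add(29, -33) = -4)
Add(101, Mul(-73, J)) = Add(101, Mul(-73, -4)) = Add(101, 292) = 393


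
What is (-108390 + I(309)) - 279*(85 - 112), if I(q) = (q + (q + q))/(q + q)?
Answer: -201711/2 ≈ -1.0086e+5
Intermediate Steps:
I(q) = 3/2 (I(q) = (q + 2*q)/((2*q)) = (3*q)*(1/(2*q)) = 3/2)
(-108390 + I(309)) - 279*(85 - 112) = (-108390 + 3/2) - 279*(85 - 112) = -216777/2 - 279*(-27) = -216777/2 + 7533 = -201711/2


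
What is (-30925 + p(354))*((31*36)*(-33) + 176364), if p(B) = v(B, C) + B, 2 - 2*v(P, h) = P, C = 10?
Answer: -4290313392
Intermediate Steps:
v(P, h) = 1 - P/2
p(B) = 1 + B/2 (p(B) = (1 - B/2) + B = 1 + B/2)
(-30925 + p(354))*((31*36)*(-33) + 176364) = (-30925 + (1 + (½)*354))*((31*36)*(-33) + 176364) = (-30925 + (1 + 177))*(1116*(-33) + 176364) = (-30925 + 178)*(-36828 + 176364) = -30747*139536 = -4290313392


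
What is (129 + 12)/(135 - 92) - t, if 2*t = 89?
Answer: -3545/86 ≈ -41.221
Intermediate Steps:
t = 89/2 (t = (1/2)*89 = 89/2 ≈ 44.500)
(129 + 12)/(135 - 92) - t = (129 + 12)/(135 - 92) - 1*89/2 = 141/43 - 89/2 = -3545/86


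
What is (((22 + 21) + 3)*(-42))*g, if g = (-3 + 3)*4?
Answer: 0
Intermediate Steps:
g = 0 (g = 0*4 = 0)
(((22 + 21) + 3)*(-42))*g = (((22 + 21) + 3)*(-42))*0 = ((43 + 3)*(-42))*0 = (46*(-42))*0 = -1932*0 = 0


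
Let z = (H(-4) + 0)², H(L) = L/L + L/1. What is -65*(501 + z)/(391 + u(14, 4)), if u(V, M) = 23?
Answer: -5525/69 ≈ -80.073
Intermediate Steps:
H(L) = 1 + L (H(L) = 1 + L*1 = 1 + L)
z = 9 (z = ((1 - 4) + 0)² = (-3 + 0)² = (-3)² = 9)
-65*(501 + z)/(391 + u(14, 4)) = -65*(501 + 9)/(391 + 23) = -33150/414 = -65*85/69 = -5525/69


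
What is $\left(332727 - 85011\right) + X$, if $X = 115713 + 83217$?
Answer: $446646$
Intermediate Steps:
$X = 198930$
$\left(332727 - 85011\right) + X = \left(332727 - 85011\right) + 198930 = 247716 + 198930 = 446646$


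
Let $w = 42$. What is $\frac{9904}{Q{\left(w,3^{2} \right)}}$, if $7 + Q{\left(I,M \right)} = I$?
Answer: $\frac{9904}{35} \approx 282.97$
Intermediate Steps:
$Q{\left(I,M \right)} = -7 + I$
$\frac{9904}{Q{\left(w,3^{2} \right)}} = \frac{9904}{-7 + 42} = \frac{9904}{35}$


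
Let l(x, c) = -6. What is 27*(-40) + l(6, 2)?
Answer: -1086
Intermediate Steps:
27*(-40) + l(6, 2) = 27*(-40) - 6 = -1080 - 6 = -1086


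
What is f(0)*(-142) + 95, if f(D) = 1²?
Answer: -47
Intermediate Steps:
f(D) = 1
f(0)*(-142) + 95 = 1*(-142) + 95 = -142 + 95 = -47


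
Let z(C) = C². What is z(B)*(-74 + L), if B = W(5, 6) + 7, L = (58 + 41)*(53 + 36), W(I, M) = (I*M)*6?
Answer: 305524153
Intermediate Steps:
W(I, M) = 6*I*M
L = 8811 (L = 99*89 = 8811)
B = 187 (B = 6*5*6 + 7 = 180 + 7 = 187)
z(B)*(-74 + L) = 187²*(-74 + 8811) = 34969*8737 = 305524153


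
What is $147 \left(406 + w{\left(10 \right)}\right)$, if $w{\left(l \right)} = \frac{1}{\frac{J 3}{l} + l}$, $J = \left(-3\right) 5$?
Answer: $\frac{656796}{11} \approx 59709.0$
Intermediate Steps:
$J = -15$
$w{\left(l \right)} = \frac{1}{l - \frac{45}{l}}$ ($w{\left(l \right)} = \frac{1}{\frac{\left(-15\right) 3}{l} + l} = \frac{1}{- \frac{45}{l} + l} = \frac{1}{l - \frac{45}{l}}$)
$147 \left(406 + w{\left(10 \right)}\right) = 147 \left(406 + \frac{10}{-45 + 10^{2}}\right) = 147 \left(406 + \frac{10}{-45 + 100}\right) = 147 \left(406 + \frac{10}{55}\right) = 147 \left(406 + 10 \cdot \frac{1}{55}\right) = 147 \left(406 + \frac{2}{11}\right) = 147 \cdot \frac{4468}{11} = \frac{656796}{11}$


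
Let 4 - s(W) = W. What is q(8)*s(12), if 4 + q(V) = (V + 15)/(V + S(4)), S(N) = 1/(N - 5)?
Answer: 40/7 ≈ 5.7143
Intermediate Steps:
S(N) = 1/(-5 + N)
q(V) = -4 + (15 + V)/(-1 + V) (q(V) = -4 + (V + 15)/(V + 1/(-5 + 4)) = -4 + (15 + V)/(V + 1/(-1)) = -4 + (15 + V)/(V - 1) = -4 + (15 + V)/(-1 + V))
s(W) = 4 - W
q(8)*s(12) = ((19 - 3*8)/(-1 + 8))*(4 - 1*12) = ((19 - 24)/7)*(4 - 12) = ((1/7)*(-5))*(-8) = -5/7*(-8) = 40/7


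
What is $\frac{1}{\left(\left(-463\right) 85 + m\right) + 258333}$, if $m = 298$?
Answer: $\frac{1}{219276} \approx 4.5605 \cdot 10^{-6}$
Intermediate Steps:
$\frac{1}{\left(\left(-463\right) 85 + m\right) + 258333} = \frac{1}{\left(\left(-463\right) 85 + 298\right) + 258333} = \frac{1}{\left(-39355 + 298\right) + 258333} = \frac{1}{-39057 + 258333} = \frac{1}{219276}$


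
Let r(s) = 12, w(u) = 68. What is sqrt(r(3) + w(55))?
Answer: 4*sqrt(5) ≈ 8.9443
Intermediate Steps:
sqrt(r(3) + w(55)) = sqrt(12 + 68) = sqrt(80) = 4*sqrt(5)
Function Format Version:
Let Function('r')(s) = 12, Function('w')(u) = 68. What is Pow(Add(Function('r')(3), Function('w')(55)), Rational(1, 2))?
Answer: Mul(4, Pow(5, Rational(1, 2))) ≈ 8.9443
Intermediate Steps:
Pow(Add(Function('r')(3), Function('w')(55)), Rational(1, 2)) = Pow(Add(12, 68), Rational(1, 2)) = Pow(80, Rational(1, 2)) = Mul(4, Pow(5, Rational(1, 2)))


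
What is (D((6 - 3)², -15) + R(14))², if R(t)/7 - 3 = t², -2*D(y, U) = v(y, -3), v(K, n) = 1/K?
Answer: 628655329/324 ≈ 1.9403e+6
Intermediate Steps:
D(y, U) = -1/(2*y)
R(t) = 21 + 7*t²
(D((6 - 3)², -15) + R(14))² = (-1/(2*(6 - 3)²) + (21 + 7*14²))² = (-1/(2*(3²)) + (21 + 7*196))² = (-½/9 + (21 + 1372))² = (-½*⅑ + 1393)² = (-1/18 + 1393)² = (25073/18)² = 628655329/324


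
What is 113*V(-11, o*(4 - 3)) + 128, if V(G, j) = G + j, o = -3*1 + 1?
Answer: -1341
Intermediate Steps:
o = -2 (o = -3 + 1 = -2)
113*V(-11, o*(4 - 3)) + 128 = 113*(-11 - 2*(4 - 3)) + 128 = 113*(-11 - 2*1) + 128 = 113*(-11 - 2) + 128 = 113*(-13) + 128 = -1469 + 128 = -1341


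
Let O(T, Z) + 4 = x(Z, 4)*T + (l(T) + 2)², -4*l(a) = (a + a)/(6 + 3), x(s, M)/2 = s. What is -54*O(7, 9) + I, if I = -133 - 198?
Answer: -42355/6 ≈ -7059.2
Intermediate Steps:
I = -331
x(s, M) = 2*s
l(a) = -a/18 (l(a) = -(a + a)/(4*(6 + 3)) = -2*a/(4*9) = -a/18)
O(T, Z) = -4 + (2 - T/18)² + 2*T*Z (O(T, Z) = -4 + ((2*Z)*T + (-T/18 + 2)²) = -4 + (2*T*Z + (2 - T/18)²) = -4 + ((2 - T/18)² + 2*T*Z) = -4 + (2 - T/18)² + 2*T*Z)
-54*O(7, 9) + I = -7*(-72 + 7 + 648*9)/6 - 331 = -7*(-72 + 7 + 5832)/6 - 331 = -7*5767/6 - 331 = -54*40369/324 - 331 = -40369/6 - 331 = -42355/6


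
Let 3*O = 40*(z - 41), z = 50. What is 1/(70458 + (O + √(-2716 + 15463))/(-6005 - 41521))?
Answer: 53048311895496/3737677825589381399 + 15842*√12747/3737677825589381399 ≈ 1.4193e-5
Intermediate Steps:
O = 120 (O = (40*(50 - 41))/3 = (40*9)/3 = (⅓)*360 = 120)
1/(70458 + (O + √(-2716 + 15463))/(-6005 - 41521)) = 1/(70458 + (120 + √(-2716 + 15463))/(-6005 - 41521)) = 1/(70458 + (120 + √12747)/(-47526)) = 1/(70458 + (120 + √12747)*(-1/47526)) = 1/(70458 + (-20/7921 - √12747/47526)) = 1/(558097798/7921 - √12747/47526)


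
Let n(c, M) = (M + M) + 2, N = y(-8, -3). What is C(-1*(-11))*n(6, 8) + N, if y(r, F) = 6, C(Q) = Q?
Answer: 204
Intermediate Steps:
N = 6
n(c, M) = 2 + 2*M (n(c, M) = 2*M + 2 = 2 + 2*M)
C(-1*(-11))*n(6, 8) + N = (-1*(-11))*(2 + 2*8) + 6 = 11*(2 + 16) + 6 = 11*18 + 6 = 198 + 6 = 204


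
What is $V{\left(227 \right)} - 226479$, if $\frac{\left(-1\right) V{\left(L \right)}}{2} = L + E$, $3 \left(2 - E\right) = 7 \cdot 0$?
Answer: $-226937$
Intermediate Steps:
$E = 2$ ($E = 2 - \frac{7 \cdot 0}{3} = 2 - 0 = 2 + 0 = 2$)
$V{\left(L \right)} = -4 - 2 L$ ($V{\left(L \right)} = - 2 \left(L + 2\right) = - 2 \left(2 + L\right) = -4 - 2 L$)
$V{\left(227 \right)} - 226479 = \left(-4 - 454\right) - 226479 = -458 - 226479 = -226937$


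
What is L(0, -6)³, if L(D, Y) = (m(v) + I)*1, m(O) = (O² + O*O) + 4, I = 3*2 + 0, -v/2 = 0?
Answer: 1000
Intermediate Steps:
v = 0 (v = -2*0 = 0)
I = 6 (I = 6 + 0 = 6)
m(O) = 4 + 2*O² (m(O) = (O² + O²) + 4 = 2*O² + 4 = 4 + 2*O²)
L(D, Y) = 10 (L(D, Y) = ((4 + 2*0²) + 6)*1 = ((4 + 2*0) + 6)*1 = ((4 + 0) + 6)*1 = (4 + 6)*1 = 10*1 = 10)
L(0, -6)³ = 10³ = 1000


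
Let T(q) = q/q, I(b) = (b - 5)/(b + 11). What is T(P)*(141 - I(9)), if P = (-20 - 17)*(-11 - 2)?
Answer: 704/5 ≈ 140.80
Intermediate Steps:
P = 481 (P = -37*(-13) = 481)
I(b) = (-5 + b)/(11 + b)
T(q) = 1
T(P)*(141 - I(9)) = 1*(141 - (-5 + 9)/(11 + 9)) = 1*(141 - 4/20) = 1*(141 - 1*⅕) = 1*(141 - ⅕) = 1*(704/5) = 704/5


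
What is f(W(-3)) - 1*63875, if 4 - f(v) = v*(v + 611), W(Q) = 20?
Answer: -76491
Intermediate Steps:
f(v) = 4 - v*(611 + v) (f(v) = 4 - v*(v + 611) = 4 - v*(611 + v))
f(W(-3)) - 1*63875 = (4 - 1*20**2 - 611*20) - 1*63875 = (4 - 1*400 - 12220) - 63875 = (4 - 400 - 12220) - 63875 = -12616 - 63875 = -76491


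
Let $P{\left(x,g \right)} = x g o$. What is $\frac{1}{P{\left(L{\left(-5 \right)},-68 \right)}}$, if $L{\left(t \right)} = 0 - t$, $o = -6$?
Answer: $\frac{1}{2040} \approx 0.0004902$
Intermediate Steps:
$L{\left(t \right)} = - t$
$P{\left(x,g \right)} = - 6 g x$ ($P{\left(x,g \right)} = x g \left(-6\right) = g x \left(-6\right) = - 6 g x$)
$\frac{1}{P{\left(L{\left(-5 \right)},-68 \right)}} = \frac{1}{\left(-6\right) \left(-68\right) \left(\left(-1\right) \left(-5\right)\right)} = \frac{1}{\left(-6\right) \left(-68\right) 5} = \frac{1}{2040}$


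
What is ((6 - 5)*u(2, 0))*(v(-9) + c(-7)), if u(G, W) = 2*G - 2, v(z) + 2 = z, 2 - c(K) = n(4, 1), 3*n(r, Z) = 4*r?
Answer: -86/3 ≈ -28.667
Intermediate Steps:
n(r, Z) = 4*r/3 (n(r, Z) = (4*r)/3 = 4*r/3)
c(K) = -10/3 (c(K) = 2 - 4*4/3 = 2 - 1*16/3 = 2 - 16/3 = -10/3)
v(z) = -2 + z
u(G, W) = -2 + 2*G
((6 - 5)*u(2, 0))*(v(-9) + c(-7)) = ((6 - 5)*(-2 + 2*2))*((-2 - 9) - 10/3) = (1*(-2 + 4))*(-11 - 10/3) = (1*2)*(-43/3) = 2*(-43/3) = -86/3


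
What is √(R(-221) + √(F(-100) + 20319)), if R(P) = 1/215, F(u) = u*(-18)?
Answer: √(215 + 46225*√22119)/215 ≈ 12.195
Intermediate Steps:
F(u) = -18*u
R(P) = 1/215
√(R(-221) + √(F(-100) + 20319)) = √(1/215 + √(-18*(-100) + 20319)) = √(1/215 + √(1800 + 20319)) = √(1/215 + √22119)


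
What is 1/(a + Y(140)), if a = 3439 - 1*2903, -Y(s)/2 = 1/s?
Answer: 70/37519 ≈ 0.0018657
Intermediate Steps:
Y(s) = -2/s
a = 536 (a = 3439 - 2903 = 536)
1/(a + Y(140)) = 1/(536 - 2/140) = 1/(536 - 2*1/140) = 1/(536 - 1/70) = 1/(37519/70) = 70/37519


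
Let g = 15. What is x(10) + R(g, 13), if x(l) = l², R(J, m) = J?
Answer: 115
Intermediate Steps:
x(10) + R(g, 13) = 10² + 15 = 100 + 15 = 115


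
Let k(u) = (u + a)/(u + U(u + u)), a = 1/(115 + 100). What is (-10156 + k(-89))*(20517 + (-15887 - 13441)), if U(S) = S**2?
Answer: 6829907577966/76325 ≈ 8.9485e+7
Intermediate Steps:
a = 1/215 ≈ 0.0046512
k(u) = (1/215 + u)/(u + 4*u**2) (k(u) = (u + 1/215)/(u + (u + u)**2) = (1/215 + u)/(u + (2*u)**2) = (1/215 + u)/(u + 4*u**2))
(-10156 + k(-89))*(20517 + (-15887 - 13441)) = (-10156 + (1/215 - 89)/((-89)*(1 + 4*(-89))))*(20517 + (-15887 - 13441)) = (-10156 - 1/89*(-19134/215)/(1 - 356))*(20517 - 29328) = (-10156 - 1/89*(-19134/215)/(-355))*(-8811) = (-10156 - 1/89*(-1/355)*(-19134/215))*(-8811) = (-10156 - 19134/6792925)*(-8811) = -68988965434/6792925*(-8811) = 6829907577966/76325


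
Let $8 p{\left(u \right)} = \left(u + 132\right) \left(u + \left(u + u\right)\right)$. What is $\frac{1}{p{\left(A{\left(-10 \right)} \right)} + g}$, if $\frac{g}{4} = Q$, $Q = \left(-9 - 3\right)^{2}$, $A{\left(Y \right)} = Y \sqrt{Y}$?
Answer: $\frac{i}{3 \left(67 i + 165 \sqrt{10}\right)} \approx 8.0702 \cdot 10^{-5} + 0.00062848 i$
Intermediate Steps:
$A{\left(Y \right)} = Y^{\frac{3}{2}}$
$p{\left(u \right)} = \frac{3 u \left(132 + u\right)}{8}$ ($p{\left(u \right)} = \frac{\left(u + 132\right) \left(u + \left(u + u\right)\right)}{8} = \frac{\left(132 + u\right) \left(u + 2 u\right)}{8} = \frac{\left(132 + u\right) 3 u}{8} = \frac{3 u \left(132 + u\right)}{8}$)
$Q = 144$ ($Q = \left(-12\right)^{2} = 144$)
$g = 576$ ($g = 4 \cdot 144 = 576$)
$\frac{1}{p{\left(A{\left(-10 \right)} \right)} + g} = \frac{1}{\frac{3 \left(-10\right)^{\frac{3}{2}} \left(132 + \left(-10\right)^{\frac{3}{2}}\right)}{8} + 576} = \frac{1}{\frac{3 \left(- 10 i \sqrt{10}\right) \left(132 - 10 i \sqrt{10}\right)}{8} + 576} = \frac{1}{- \frac{15 i \sqrt{10} \left(132 - 10 i \sqrt{10}\right)}{4} + 576} = \frac{1}{576 - \frac{15 i \sqrt{10} \left(132 - 10 i \sqrt{10}\right)}{4}}$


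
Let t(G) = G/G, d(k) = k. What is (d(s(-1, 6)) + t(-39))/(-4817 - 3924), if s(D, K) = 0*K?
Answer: -1/8741 ≈ -0.00011440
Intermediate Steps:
s(D, K) = 0
t(G) = 1
(d(s(-1, 6)) + t(-39))/(-4817 - 3924) = (0 + 1)/(-4817 - 3924) = 1/(-8741) = 1*(-1/8741) = -1/8741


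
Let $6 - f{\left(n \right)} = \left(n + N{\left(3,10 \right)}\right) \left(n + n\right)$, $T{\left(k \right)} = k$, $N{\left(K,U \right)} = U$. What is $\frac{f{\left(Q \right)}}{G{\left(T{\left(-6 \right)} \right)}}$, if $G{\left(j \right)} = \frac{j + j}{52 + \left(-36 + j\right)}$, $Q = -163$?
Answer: $41560$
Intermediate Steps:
$f{\left(n \right)} = 6 - 2 n \left(10 + n\right)$ ($f{\left(n \right)} = 6 - \left(n + 10\right) \left(n + n\right) = 6 - \left(10 + n\right) 2 n = 6 - 2 n \left(10 + n\right)$)
$G{\left(j \right)} = \frac{2 j}{16 + j}$
$\frac{f{\left(Q \right)}}{G{\left(T{\left(-6 \right)} \right)}} = \frac{6 - -3260 - 2 \left(-163\right)^{2}}{2 \left(-6\right) \frac{1}{16 - 6}} = \frac{6 + 3260 - 53138}{2 \left(-6\right) \frac{1}{10}} = - \frac{49872}{- \frac{6}{5}} = \left(-49872\right) \left(- \frac{5}{6}\right) = 41560$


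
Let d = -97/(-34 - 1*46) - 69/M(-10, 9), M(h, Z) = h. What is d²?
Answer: 421201/6400 ≈ 65.813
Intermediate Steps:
d = 649/80 (d = -97/(-34 - 1*46) - 69/(-10) = -97/(-34 - 46) - 69*(-⅒) = -97/(-80) + 69/10 = -97*(-1/80) + 69/10 = 97/80 + 69/10 = 649/80 ≈ 8.1125)
d² = (649/80)² = 421201/6400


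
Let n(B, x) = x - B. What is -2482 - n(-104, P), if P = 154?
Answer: -2740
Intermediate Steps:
-2482 - n(-104, P) = -2482 - (154 - 1*(-104)) = -2482 - (154 + 104) = -2482 - 1*258 = -2482 - 258 = -2740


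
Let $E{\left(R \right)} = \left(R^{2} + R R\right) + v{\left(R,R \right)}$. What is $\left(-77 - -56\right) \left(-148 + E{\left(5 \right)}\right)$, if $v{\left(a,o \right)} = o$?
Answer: $1953$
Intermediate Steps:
$E{\left(R \right)} = R + 2 R^{2}$ ($E{\left(R \right)} = \left(R^{2} + R R\right) + R = \left(R^{2} + R^{2}\right) + R = 2 R^{2} + R = R + 2 R^{2}$)
$\left(-77 - -56\right) \left(-148 + E{\left(5 \right)}\right) = \left(-77 - -56\right) \left(-148 + 5 \left(1 + 2 \cdot 5\right)\right) = \left(-77 + 56\right) \left(-148 + 5 \left(1 + 10\right)\right) = - 21 \left(-148 + 5 \cdot 11\right) = - 21 \left(-148 + 55\right) = \left(-21\right) \left(-93\right) = 1953$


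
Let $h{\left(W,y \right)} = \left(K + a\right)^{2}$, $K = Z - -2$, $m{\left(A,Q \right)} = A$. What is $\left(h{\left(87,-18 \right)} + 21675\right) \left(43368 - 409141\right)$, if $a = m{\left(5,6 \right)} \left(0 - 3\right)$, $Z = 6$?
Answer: $-7946052652$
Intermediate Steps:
$K = 8$ ($K = 6 - -2 = 6 + 2 = 8$)
$a = -15$ ($a = 5 \left(0 - 3\right) = 5 \left(-3\right) = -15$)
$h{\left(W,y \right)} = 49$ ($h{\left(W,y \right)} = \left(8 - 15\right)^{2} = \left(-7\right)^{2} = 49$)
$\left(h{\left(87,-18 \right)} + 21675\right) \left(43368 - 409141\right) = \left(49 + 21675\right) \left(43368 - 409141\right) = 21724 \left(-365773\right) = -7946052652$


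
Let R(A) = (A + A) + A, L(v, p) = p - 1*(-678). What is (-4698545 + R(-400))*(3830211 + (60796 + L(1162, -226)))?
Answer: -18288864977955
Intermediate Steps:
L(v, p) = 678 + p (L(v, p) = p + 678 = 678 + p)
R(A) = 3*A (R(A) = 2*A + A = 3*A)
(-4698545 + R(-400))*(3830211 + (60796 + L(1162, -226))) = (-4698545 + 3*(-400))*(3830211 + (60796 + (678 - 226))) = (-4698545 - 1200)*(3830211 + (60796 + 452)) = -4699745*(3830211 + 61248) = -4699745*3891459 = -18288864977955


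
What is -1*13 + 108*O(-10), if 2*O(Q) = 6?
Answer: 311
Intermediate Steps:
O(Q) = 3 (O(Q) = (1/2)*6 = 3)
-1*13 + 108*O(-10) = -1*13 + 108*3 = -13 + 324 = 311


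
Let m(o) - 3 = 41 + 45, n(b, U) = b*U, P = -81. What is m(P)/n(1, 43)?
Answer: 89/43 ≈ 2.0698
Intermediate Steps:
n(b, U) = U*b
m(o) = 89 (m(o) = 3 + (41 + 45) = 3 + 86 = 89)
m(P)/n(1, 43) = 89/((43*1)) = 89/43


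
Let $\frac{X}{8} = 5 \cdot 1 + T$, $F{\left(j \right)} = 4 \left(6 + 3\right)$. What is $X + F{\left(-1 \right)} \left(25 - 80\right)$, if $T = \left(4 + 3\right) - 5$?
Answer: $-1924$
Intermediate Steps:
$T = 2$ ($T = 7 - 5 = 2$)
$F{\left(j \right)} = 36$ ($F{\left(j \right)} = 4 \cdot 9 = 36$)
$X = 56$ ($X = 8 \left(5 \cdot 1 + 2\right) = 8 \left(5 + 2\right) = 8 \cdot 7 = 56$)
$X + F{\left(-1 \right)} \left(25 - 80\right) = 56 + 36 \left(25 - 80\right) = 56 + 36 \left(-55\right) = 56 - 1980 = -1924$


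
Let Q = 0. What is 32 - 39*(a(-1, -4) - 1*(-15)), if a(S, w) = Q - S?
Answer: -592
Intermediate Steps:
a(S, w) = -S (a(S, w) = 0 - S = -S)
32 - 39*(a(-1, -4) - 1*(-15)) = 32 - 39*(-1*(-1) - 1*(-15)) = 32 - 39*(1 + 15) = 32 - 39*16 = 32 - 624 = -592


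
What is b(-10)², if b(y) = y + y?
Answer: 400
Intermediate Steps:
b(y) = 2*y
b(-10)² = (2*(-10))² = (-20)² = 400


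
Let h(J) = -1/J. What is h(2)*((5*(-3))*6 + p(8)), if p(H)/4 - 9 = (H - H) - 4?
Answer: 35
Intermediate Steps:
p(H) = 20 (p(H) = 36 + 4*((H - H) - 4) = 36 + 4*(0 - 4) = 36 + 4*(-4) = 36 - 16 = 20)
h(2)*((5*(-3))*6 + p(8)) = (-1/2)*((5*(-3))*6 + 20) = (-1*1/2)*(-15*6 + 20) = -(-90 + 20)/2 = -1/2*(-70) = 35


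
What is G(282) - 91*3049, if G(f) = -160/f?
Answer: -39121799/141 ≈ -2.7746e+5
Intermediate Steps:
G(282) - 91*3049 = -160/282 - 91*3049 = -160*1/282 - 1*277459 = -80/141 - 277459 = -39121799/141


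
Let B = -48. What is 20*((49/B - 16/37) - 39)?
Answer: -359225/444 ≈ -809.07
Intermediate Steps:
20*((49/B - 16/37) - 39) = 20*((49/(-48) - 16/37) - 39) = 20*((49*(-1/48) - 16*1/37) - 39) = 20*((-49/48 - 16/37) - 39) = 20*(-2581/1776 - 39) = 20*(-71845/1776) = -359225/444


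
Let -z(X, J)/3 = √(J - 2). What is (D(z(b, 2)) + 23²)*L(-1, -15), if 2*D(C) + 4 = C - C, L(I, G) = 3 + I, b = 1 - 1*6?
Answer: 1054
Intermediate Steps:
b = -5 (b = 1 - 6 = -5)
z(X, J) = -3*√(-2 + J) (z(X, J) = -3*√(J - 2) = -3*√(-2 + J))
D(C) = -2 (D(C) = -2 + (C - C)/2 = -2 + (½)*0 = -2 + 0 = -2)
(D(z(b, 2)) + 23²)*L(-1, -15) = (-2 + 23²)*(3 - 1) = (-2 + 529)*2 = 527*2 = 1054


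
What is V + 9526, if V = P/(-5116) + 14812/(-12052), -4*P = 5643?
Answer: 25534592913/2680784 ≈ 9525.0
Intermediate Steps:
P = -5643/4 (P = -¼*5643 = -5643/4 ≈ -1410.8)
V = -2555471/2680784 (V = -5643/4/(-5116) + 14812/(-12052) = -5643/4*(-1/5116) + 14812*(-1/12052) = 5643/20464 - 161/131 = -2555471/2680784 ≈ -0.95325)
V + 9526 = -2555471/2680784 + 9526 = 25534592913/2680784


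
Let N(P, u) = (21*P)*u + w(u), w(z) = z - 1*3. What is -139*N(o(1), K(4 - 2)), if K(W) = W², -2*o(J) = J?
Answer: 5699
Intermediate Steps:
w(z) = -3 + z (w(z) = z - 3 = -3 + z)
o(J) = -J/2
N(P, u) = -3 + u + 21*P*u (N(P, u) = (21*P)*u + (-3 + u) = 21*P*u + (-3 + u) = -3 + u + 21*P*u)
-139*N(o(1), K(4 - 2)) = -139*(-3 + (4 - 2)² + 21*(-½*1)*(4 - 2)²) = -139*(-3 + 2² + 21*(-½)*2²) = -139*(-3 + 4 + 21*(-½)*4) = -139*(-3 + 4 - 42) = -139*(-41) = 5699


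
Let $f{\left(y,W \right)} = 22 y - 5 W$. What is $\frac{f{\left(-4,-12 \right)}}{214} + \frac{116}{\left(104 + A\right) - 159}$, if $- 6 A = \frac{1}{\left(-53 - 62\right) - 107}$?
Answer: $- \frac{17558410}{7838713} \approx -2.24$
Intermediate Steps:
$A = \frac{1}{1332}$ ($A = - \frac{1}{6 \left(\left(-53 - 62\right) - 107\right)} = - \frac{1}{6 \left(-115 - 107\right)} = - \frac{1}{6 \left(-222\right)} = \left(- \frac{1}{6}\right) \left(- \frac{1}{222}\right) = \frac{1}{1332} \approx 0.00075075$)
$f{\left(y,W \right)} = - 5 W + 22 y$
$\frac{f{\left(-4,-12 \right)}}{214} + \frac{116}{\left(104 + A\right) - 159} = \frac{\left(-5\right) \left(-12\right) + 22 \left(-4\right)}{214} + \frac{116}{\left(104 + \frac{1}{1332}\right) - 159} = \left(60 - 88\right) \frac{1}{214} + \frac{116}{\frac{138529}{1332} - 159} = \left(-28\right) \frac{1}{214} + \frac{116}{- \frac{73259}{1332}} = - \frac{14}{107} + 116 \left(- \frac{1332}{73259}\right) = - \frac{14}{107} - \frac{154512}{73259} = - \frac{17558410}{7838713}$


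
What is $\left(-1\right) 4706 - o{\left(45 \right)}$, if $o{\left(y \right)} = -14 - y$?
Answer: $-4647$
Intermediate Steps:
$\left(-1\right) 4706 - o{\left(45 \right)} = \left(-1\right) 4706 - \left(-14 - 45\right) = -4706 - \left(-14 - 45\right) = -4706 - -59 = -4706 + 59 = -4647$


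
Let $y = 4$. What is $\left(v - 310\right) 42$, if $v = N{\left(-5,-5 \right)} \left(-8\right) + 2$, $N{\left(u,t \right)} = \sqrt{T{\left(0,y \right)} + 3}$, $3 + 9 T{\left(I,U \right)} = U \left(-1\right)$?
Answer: $-12936 - 224 \sqrt{5} \approx -13437.0$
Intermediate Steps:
$T{\left(I,U \right)} = - \frac{1}{3} - \frac{U}{9}$ ($T{\left(I,U \right)} = - \frac{1}{3} + \frac{U \left(-1\right)}{9} = - \frac{1}{3} + \frac{\left(-1\right) U}{9} = - \frac{1}{3} - \frac{U}{9}$)
$N{\left(u,t \right)} = \frac{2 \sqrt{5}}{3}$ ($N{\left(u,t \right)} = \sqrt{\left(- \frac{1}{3} - \frac{4}{9}\right) + 3} = \sqrt{- \frac{7}{9} + 3} = \sqrt{\frac{20}{9}} = \frac{2 \sqrt{5}}{3}$)
$v = 2 - \frac{16 \sqrt{5}}{3}$ ($v = \frac{2 \sqrt{5}}{3} \left(-8\right) + 2 = - \frac{16 \sqrt{5}}{3} + 2 = 2 - \frac{16 \sqrt{5}}{3} \approx -9.9257$)
$\left(v - 310\right) 42 = \left(\left(2 - \frac{16 \sqrt{5}}{3}\right) - 310\right) 42 = \left(-308 - \frac{16 \sqrt{5}}{3}\right) 42 = -12936 - 224 \sqrt{5}$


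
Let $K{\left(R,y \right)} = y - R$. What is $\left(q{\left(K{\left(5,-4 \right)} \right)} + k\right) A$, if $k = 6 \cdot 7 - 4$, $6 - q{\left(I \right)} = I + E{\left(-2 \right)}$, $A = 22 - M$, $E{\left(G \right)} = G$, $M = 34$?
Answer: $-660$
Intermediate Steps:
$A = -12$ ($A = 22 - 34 = -12$)
$q{\left(I \right)} = 8 - I$ ($q{\left(I \right)} = 6 - \left(I - 2\right) = 6 - \left(-2 + I\right) = 8 - I$)
$k = 38$ ($k = 42 - 4 = 38$)
$\left(q{\left(K{\left(5,-4 \right)} \right)} + k\right) A = \left(\left(8 - \left(-4 - 5\right)\right) + 38\right) \left(-12\right) = \left(\left(8 - -9\right) + 38\right) \left(-12\right) = \left(\left(8 + 9\right) + 38\right) \left(-12\right) = \left(17 + 38\right) \left(-12\right) = 55 \left(-12\right) = -660$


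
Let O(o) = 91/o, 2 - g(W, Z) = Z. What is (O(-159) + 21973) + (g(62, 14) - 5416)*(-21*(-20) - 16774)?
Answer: 14117846024/159 ≈ 8.8791e+7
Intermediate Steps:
g(W, Z) = 2 - Z
(O(-159) + 21973) + (g(62, 14) - 5416)*(-21*(-20) - 16774) = (91/(-159) + 21973) + ((2 - 1*14) - 5416)*(-21*(-20) - 16774) = (91*(-1/159) + 21973) + ((2 - 14) - 5416)*(420 - 16774) = (-91/159 + 21973) + (-12 - 5416)*(-16354) = 3493616/159 - 5428*(-16354) = 3493616/159 + 88769512 = 14117846024/159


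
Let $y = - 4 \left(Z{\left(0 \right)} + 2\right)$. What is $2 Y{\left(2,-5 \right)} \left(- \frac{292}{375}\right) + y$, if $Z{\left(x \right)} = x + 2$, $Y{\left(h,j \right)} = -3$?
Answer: $- \frac{1416}{125} \approx -11.328$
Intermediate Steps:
$Z{\left(x \right)} = 2 + x$
$y = -16$ ($y = - 4 \left(\left(2 + 0\right) + 2\right) = - 4 \left(2 + 2\right) = \left(-4\right) 4 = -16$)
$2 Y{\left(2,-5 \right)} \left(- \frac{292}{375}\right) + y = 2 \left(-3\right) \left(- \frac{292}{375}\right) - 16 = - 6 \left(\left(-292\right) \frac{1}{375}\right) - 16 = \left(-6\right) \left(- \frac{292}{375}\right) - 16 = \frac{584}{125} - 16 = - \frac{1416}{125}$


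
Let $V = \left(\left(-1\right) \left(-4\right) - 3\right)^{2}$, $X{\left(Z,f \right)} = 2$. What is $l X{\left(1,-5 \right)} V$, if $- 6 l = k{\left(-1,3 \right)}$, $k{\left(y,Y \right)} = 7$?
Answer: $- \frac{7}{3} \approx -2.3333$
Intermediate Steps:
$l = - \frac{7}{6}$ ($l = \left(- \frac{1}{6}\right) 7 = - \frac{7}{6} \approx -1.1667$)
$V = 1$ ($V = \left(4 - 3\right)^{2} = 1^{2} = 1$)
$l X{\left(1,-5 \right)} V = \left(- \frac{7}{6}\right) 2 \cdot 1 = \left(- \frac{7}{3}\right) 1 = - \frac{7}{3}$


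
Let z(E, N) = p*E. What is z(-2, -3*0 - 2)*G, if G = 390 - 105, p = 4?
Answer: -2280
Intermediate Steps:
z(E, N) = 4*E
G = 285
z(-2, -3*0 - 2)*G = (4*(-2))*285 = -8*285 = -2280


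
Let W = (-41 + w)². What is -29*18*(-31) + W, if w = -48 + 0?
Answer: 24103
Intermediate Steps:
w = -48
W = 7921 (W = (-41 - 48)² = (-89)² = 7921)
-29*18*(-31) + W = -29*18*(-31) + 7921 = -522*(-31) + 7921 = 16182 + 7921 = 24103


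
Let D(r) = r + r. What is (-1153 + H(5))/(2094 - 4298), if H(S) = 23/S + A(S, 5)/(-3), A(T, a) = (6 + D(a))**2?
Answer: 487/870 ≈ 0.55977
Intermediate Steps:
D(r) = 2*r
A(T, a) = (6 + 2*a)**2
H(S) = -256/3 + 23/S (H(S) = 23/S + (4*(3 + 5)**2)/(-3) = 23/S + (4*8**2)*(-1/3) = 23/S + (4*64)*(-1/3) = 23/S + 256*(-1/3) = 23/S - 256/3 = -256/3 + 23/S)
(-1153 + H(5))/(2094 - 4298) = (-1153 + (-256/3 + 23/5))/(2094 - 4298) = (-1153 + (-256/3 + 23*(1/5)))/(-2204) = (-1153 + (-256/3 + 23/5))*(-1/2204) = (-1153 - 1211/15)*(-1/2204) = -18506/15*(-1/2204) = 487/870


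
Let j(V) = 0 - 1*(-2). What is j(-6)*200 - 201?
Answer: 199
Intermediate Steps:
j(V) = 2 (j(V) = 0 + 2 = 2)
j(-6)*200 - 201 = 2*200 - 201 = 400 - 201 = 199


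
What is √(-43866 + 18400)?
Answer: I*√25466 ≈ 159.58*I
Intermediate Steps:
√(-43866 + 18400) = √(-25466) = I*√25466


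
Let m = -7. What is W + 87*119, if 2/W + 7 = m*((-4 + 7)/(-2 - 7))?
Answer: 72468/7 ≈ 10353.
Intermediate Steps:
W = -3/7 (W = 2/(-7 - 7*(-4 + 7)/(-2 - 7)) = 2/(-7 - 21/(-9)) = 2/(-7 - 21*(-1)/9) = 2/(-7 - 7*(-⅓)) = 2/(-7 + 7/3) = 2/(-14/3) = 2*(-3/14) = -3/7 ≈ -0.42857)
W + 87*119 = -3/7 + 87*119 = -3/7 + 10353 = 72468/7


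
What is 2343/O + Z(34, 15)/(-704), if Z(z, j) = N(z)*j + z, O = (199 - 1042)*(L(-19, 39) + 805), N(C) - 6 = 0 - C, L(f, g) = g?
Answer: 11374435/20870432 ≈ 0.54500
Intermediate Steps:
N(C) = 6 - C (N(C) = 6 + (0 - C) = 6 - C)
O = -711492 (O = (199 - 1042)*(39 + 805) = -843*844 = -711492)
Z(z, j) = z + j*(6 - z) (Z(z, j) = (6 - z)*j + z = j*(6 - z) + z = z + j*(6 - z))
2343/O + Z(34, 15)/(-704) = 2343/(-711492) + (34 - 1*15*(-6 + 34))/(-704) = 2343*(-1/711492) + (34 - 1*15*28)*(-1/704) = -781/237164 + (34 - 420)*(-1/704) = -781/237164 - 386*(-1/704) = -781/237164 + 193/352 = 11374435/20870432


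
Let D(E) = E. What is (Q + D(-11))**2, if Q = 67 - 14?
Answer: 1764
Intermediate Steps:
Q = 53
(Q + D(-11))**2 = (53 - 11)**2 = 42**2 = 1764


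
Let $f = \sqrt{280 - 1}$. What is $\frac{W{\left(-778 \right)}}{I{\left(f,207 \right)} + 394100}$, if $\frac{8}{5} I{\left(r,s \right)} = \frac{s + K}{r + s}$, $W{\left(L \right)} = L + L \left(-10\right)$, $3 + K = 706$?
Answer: $\frac{1534331259144}{86358782142625} + \frac{1092312 \sqrt{31}}{604511474998375} \approx 0.017767$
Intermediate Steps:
$K = 703$ ($K = -3 + 706 = 703$)
$W{\left(L \right)} = - 9 L$ ($W{\left(L \right)} = L - 10 L = - 9 L$)
$f = 3 \sqrt{31}$ ($f = \sqrt{279} = 3 \sqrt{31} \approx 16.703$)
$I{\left(r,s \right)} = \frac{5 \left(703 + s\right)}{8 \left(r + s\right)}$ ($I{\left(r,s \right)} = \frac{5 \frac{s + 703}{r + s}}{8} = \frac{5 \frac{703 + s}{r + s}}{8} = \frac{5 \left(703 + s\right)}{8 \left(r + s\right)}$)
$\frac{W{\left(-778 \right)}}{I{\left(f,207 \right)} + 394100} = \frac{\left(-9\right) \left(-778\right)}{\frac{5 \left(703 + 207\right)}{8 \left(3 \sqrt{31} + 207\right)} + 394100} = \frac{7002}{\frac{5}{8} \frac{1}{207 + 3 \sqrt{31}} \cdot 910 + 394100} = \frac{7002}{\frac{2275}{4 \left(207 + 3 \sqrt{31}\right)} + 394100} = \frac{7002}{394100 + \frac{2275}{4 \left(207 + 3 \sqrt{31}\right)}}$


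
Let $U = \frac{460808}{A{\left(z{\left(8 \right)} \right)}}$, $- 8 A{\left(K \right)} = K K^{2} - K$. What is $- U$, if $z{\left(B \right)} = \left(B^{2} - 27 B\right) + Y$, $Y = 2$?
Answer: $- \frac{1843232}{1687425} \approx -1.0923$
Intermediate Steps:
$z{\left(B \right)} = 2 + B^{2} - 27 B$ ($z{\left(B \right)} = \left(B^{2} - 27 B\right) + 2 = 2 + B^{2} - 27 B$)
$A{\left(K \right)} = - \frac{K^{3}}{8} + \frac{K}{8}$ ($A{\left(K \right)} = - \frac{K K^{2} - K}{8} = - \frac{K^{3} - K}{8} = - \frac{K^{3}}{8} + \frac{K}{8}$)
$U = \frac{1843232}{1687425}$ ($U = \frac{460808}{\frac{1}{8} \left(2 + 8^{2} - 216\right) \left(1 - \left(2 + 8^{2} - 216\right)^{2}\right)} = \frac{460808}{\frac{1}{8} \left(2 + 64 - 216\right) \left(1 - \left(2 + 64 - 216\right)^{2}\right)} = \frac{460808}{\frac{1}{8} \left(-150\right) \left(1 - \left(-150\right)^{2}\right)} = \frac{460808}{\frac{1}{8} \left(-150\right) \left(1 - 22500\right)} = \frac{460808}{\frac{1}{8} \left(-150\right) \left(-22499\right)} = \frac{460808}{\frac{1687425}{4}} = 460808 \cdot \frac{4}{1687425} = \frac{1843232}{1687425} \approx 1.0923$)
$- U = \left(-1\right) \frac{1843232}{1687425} = - \frac{1843232}{1687425}$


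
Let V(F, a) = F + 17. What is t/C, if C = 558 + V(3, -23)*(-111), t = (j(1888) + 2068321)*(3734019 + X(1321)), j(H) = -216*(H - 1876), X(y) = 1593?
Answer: -1286127006858/277 ≈ -4.6431e+9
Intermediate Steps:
j(H) = 405216 - 216*H (j(H) = -216*(-1876 + H) = 405216 - 216*H)
V(F, a) = 17 + F
t = 7716762041148 (t = ((405216 - 216*1888) + 2068321)*(3734019 + 1593) = ((405216 - 407808) + 2068321)*3735612 = (-2592 + 2068321)*3735612 = 2065729*3735612 = 7716762041148)
C = -1662 (C = 558 + (17 + 3)*(-111) = 558 + 20*(-111) = 558 - 2220 = -1662)
t/C = 7716762041148/(-1662) = 7716762041148*(-1/1662) = -1286127006858/277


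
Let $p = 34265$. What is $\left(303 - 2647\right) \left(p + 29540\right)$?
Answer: $-149558920$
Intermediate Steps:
$\left(303 - 2647\right) \left(p + 29540\right) = \left(303 - 2647\right) \left(34265 + 29540\right) = \left(-2344\right) 63805 = -149558920$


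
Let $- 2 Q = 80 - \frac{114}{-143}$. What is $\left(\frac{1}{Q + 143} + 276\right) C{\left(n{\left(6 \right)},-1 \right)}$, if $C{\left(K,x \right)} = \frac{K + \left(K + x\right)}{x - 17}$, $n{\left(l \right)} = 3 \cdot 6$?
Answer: $- \frac{20248075}{37728} \approx -536.69$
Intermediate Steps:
$n{\left(l \right)} = 18$
$Q = - \frac{5777}{143}$ ($Q = - \frac{80 - \frac{114}{-143}}{2} = - \frac{80 - - \frac{114}{143}}{2} = - \frac{80 + \frac{114}{143}}{2} = \left(- \frac{1}{2}\right) \frac{11554}{143} = - \frac{5777}{143} \approx -40.399$)
$C{\left(K,x \right)} = \frac{x + 2 K}{-17 + x}$
$\left(\frac{1}{Q + 143} + 276\right) C{\left(n{\left(6 \right)},-1 \right)} = \left(\frac{1}{- \frac{5777}{143} + 143} + 276\right) \frac{-1 + 2 \cdot 18}{-17 - 1} = \left(\frac{1}{\frac{14672}{143}} + 276\right) \frac{-1 + 36}{-18} = \left(\frac{143}{14672} + 276\right) \left(\left(- \frac{1}{18}\right) 35\right) = \frac{4049615}{14672} \left(- \frac{35}{18}\right) = - \frac{20248075}{37728}$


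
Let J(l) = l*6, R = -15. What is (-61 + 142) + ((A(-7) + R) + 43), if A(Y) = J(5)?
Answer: 139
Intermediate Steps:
J(l) = 6*l
A(Y) = 30 (A(Y) = 6*5 = 30)
(-61 + 142) + ((A(-7) + R) + 43) = (-61 + 142) + ((30 - 15) + 43) = 81 + (15 + 43) = 81 + 58 = 139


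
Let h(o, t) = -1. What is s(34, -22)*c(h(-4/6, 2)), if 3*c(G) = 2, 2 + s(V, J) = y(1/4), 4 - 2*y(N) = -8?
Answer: 8/3 ≈ 2.6667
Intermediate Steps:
y(N) = 6 (y(N) = 2 - ½*(-8) = 2 + 4 = 6)
s(V, J) = 4 (s(V, J) = -2 + 6 = 4)
c(G) = ⅔ (c(G) = (⅓)*2 = ⅔)
s(34, -22)*c(h(-4/6, 2)) = 4*(⅔) = 8/3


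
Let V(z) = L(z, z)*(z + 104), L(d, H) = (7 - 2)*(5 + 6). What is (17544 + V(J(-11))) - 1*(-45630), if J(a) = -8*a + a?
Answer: 73129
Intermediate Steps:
L(d, H) = 55 (L(d, H) = 5*11 = 55)
J(a) = -7*a
V(z) = 5720 + 55*z (V(z) = 55*(z + 104) = 55*(104 + z) = 5720 + 55*z)
(17544 + V(J(-11))) - 1*(-45630) = (17544 + (5720 + 55*(-7*(-11)))) - 1*(-45630) = (17544 + (5720 + 55*77)) + 45630 = (17544 + (5720 + 4235)) + 45630 = (17544 + 9955) + 45630 = 27499 + 45630 = 73129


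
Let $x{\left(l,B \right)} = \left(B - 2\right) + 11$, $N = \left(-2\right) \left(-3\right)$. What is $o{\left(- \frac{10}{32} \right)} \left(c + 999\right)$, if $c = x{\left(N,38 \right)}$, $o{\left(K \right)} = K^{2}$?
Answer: $\frac{13075}{128} \approx 102.15$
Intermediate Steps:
$N = 6$
$x{\left(l,B \right)} = 9 + B$ ($x{\left(l,B \right)} = \left(-2 + B\right) + 11 = 9 + B$)
$c = 47$ ($c = 9 + 38 = 47$)
$o{\left(- \frac{10}{32} \right)} \left(c + 999\right) = \left(- \frac{10}{32}\right)^{2} \left(47 + 999\right) = \left(\left(-10\right) \frac{1}{32}\right)^{2} \cdot 1046 = \left(- \frac{5}{16}\right)^{2} \cdot 1046 = \frac{25}{256} \cdot 1046 = \frac{13075}{128}$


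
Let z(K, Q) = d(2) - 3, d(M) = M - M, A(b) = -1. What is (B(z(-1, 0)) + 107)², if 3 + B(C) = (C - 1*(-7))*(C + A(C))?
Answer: 7744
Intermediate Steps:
d(M) = 0
z(K, Q) = -3 (z(K, Q) = 0 - 3 = -3)
B(C) = -3 + (-1 + C)*(7 + C) (B(C) = -3 + (C - 1*(-7))*(C - 1) = -3 + (C + 7)*(-1 + C) = -3 + (7 + C)*(-1 + C) = -3 + (-1 + C)*(7 + C))
(B(z(-1, 0)) + 107)² = ((-10 + (-3)² + 6*(-3)) + 107)² = ((-10 + 9 - 18) + 107)² = (-19 + 107)² = 88² = 7744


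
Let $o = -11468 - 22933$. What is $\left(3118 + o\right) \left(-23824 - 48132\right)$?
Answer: $2250999548$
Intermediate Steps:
$o = -34401$ ($o = -11468 - 22933 = -34401$)
$\left(3118 + o\right) \left(-23824 - 48132\right) = \left(3118 - 34401\right) \left(-23824 - 48132\right) = \left(-31283\right) \left(-71956\right) = 2250999548$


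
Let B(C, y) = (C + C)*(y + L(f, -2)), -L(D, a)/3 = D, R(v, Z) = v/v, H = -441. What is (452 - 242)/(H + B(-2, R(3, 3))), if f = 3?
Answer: -210/409 ≈ -0.51345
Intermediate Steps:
R(v, Z) = 1
L(D, a) = -3*D
B(C, y) = 2*C*(-9 + y) (B(C, y) = (C + C)*(y - 3*3) = (2*C)*(y - 9) = (2*C)*(-9 + y) = 2*C*(-9 + y))
(452 - 242)/(H + B(-2, R(3, 3))) = (452 - 242)/(-441 + 2*(-2)*(-9 + 1)) = 210/(-441 + 2*(-2)*(-8)) = 210/(-441 + 32) = 210/(-409) = 210*(-1/409) = -210/409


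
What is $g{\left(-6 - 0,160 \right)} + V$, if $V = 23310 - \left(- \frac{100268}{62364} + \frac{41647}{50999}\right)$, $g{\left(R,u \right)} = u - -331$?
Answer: $\frac{18925408933165}{795125409} \approx 23802.0$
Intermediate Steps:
$g{\left(R,u \right)} = 331 + u$ ($g{\left(R,u \right)} = u + 331 = 331 + u$)
$V = \frac{18535002357346}{795125409}$ ($V = 23310 - \left(\left(-100268\right) \frac{1}{62364} + 41647 \cdot \frac{1}{50999}\right) = 23310 - \left(- \frac{25067}{15591} + \frac{41647}{50999}\right) = 23310 - - \frac{629073556}{795125409} = 23310 + \frac{629073556}{795125409} = \frac{18535002357346}{795125409} \approx 23311.0$)
$g{\left(-6 - 0,160 \right)} + V = \left(331 + 160\right) + \frac{18535002357346}{795125409} = 491 + \frac{18535002357346}{795125409} = \frac{18925408933165}{795125409}$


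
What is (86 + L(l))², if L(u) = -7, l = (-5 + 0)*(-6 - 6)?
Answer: 6241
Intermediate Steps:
l = 60 (l = -5*(-12) = 60)
(86 + L(l))² = (86 - 7)² = 79² = 6241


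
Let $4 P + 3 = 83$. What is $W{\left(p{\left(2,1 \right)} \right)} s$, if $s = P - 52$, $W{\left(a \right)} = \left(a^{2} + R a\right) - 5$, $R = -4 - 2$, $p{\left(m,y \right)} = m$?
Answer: $416$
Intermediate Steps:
$P = 20$ ($P = - \frac{3}{4} + \frac{1}{4} \cdot 83 = - \frac{3}{4} + \frac{83}{4} = 20$)
$R = -6$ ($R = -4 - 2 = -6$)
$W{\left(a \right)} = -5 + a^{2} - 6 a$ ($W{\left(a \right)} = \left(a^{2} - 6 a\right) - 5 = -5 + a^{2} - 6 a$)
$s = -32$ ($s = 20 - 52 = -32$)
$W{\left(p{\left(2,1 \right)} \right)} s = \left(-5 + 2^{2} - 12\right) \left(-32\right) = \left(-5 + 4 - 12\right) \left(-32\right) = \left(-13\right) \left(-32\right) = 416$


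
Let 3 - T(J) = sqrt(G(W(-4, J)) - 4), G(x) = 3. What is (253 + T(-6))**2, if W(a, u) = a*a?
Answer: (256 - I)**2 ≈ 65535.0 - 512.0*I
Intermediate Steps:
W(a, u) = a**2
T(J) = 3 - I (T(J) = 3 - sqrt(3 - 4) = 3 - sqrt(-1) = 3 - I)
(253 + T(-6))**2 = (253 + (3 - I))**2 = (256 - I)**2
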